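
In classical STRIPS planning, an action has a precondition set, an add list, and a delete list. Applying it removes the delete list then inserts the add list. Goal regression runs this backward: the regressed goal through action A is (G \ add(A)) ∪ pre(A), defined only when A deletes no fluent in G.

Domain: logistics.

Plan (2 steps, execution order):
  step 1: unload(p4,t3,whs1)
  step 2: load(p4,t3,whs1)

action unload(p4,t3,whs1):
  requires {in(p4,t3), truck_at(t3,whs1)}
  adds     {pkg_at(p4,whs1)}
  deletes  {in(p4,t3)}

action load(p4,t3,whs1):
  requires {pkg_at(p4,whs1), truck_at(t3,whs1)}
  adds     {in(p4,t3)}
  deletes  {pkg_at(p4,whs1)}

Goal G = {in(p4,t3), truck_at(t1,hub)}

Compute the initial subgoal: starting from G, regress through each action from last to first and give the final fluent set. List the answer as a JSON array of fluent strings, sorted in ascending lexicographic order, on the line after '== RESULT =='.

Regress step by step:
  through step 2 (load(p4,t3,whs1)): drop {in(p4,t3)}, keep {truck_at(t1,hub)}, require {pkg_at(p4,whs1), truck_at(t3,whs1)}
    → {pkg_at(p4,whs1), truck_at(t1,hub), truck_at(t3,whs1)}
  through step 1 (unload(p4,t3,whs1)): drop {pkg_at(p4,whs1)}, keep {truck_at(t1,hub), truck_at(t3,whs1)}, require {in(p4,t3), truck_at(t3,whs1)}
    → {in(p4,t3), truck_at(t1,hub), truck_at(t3,whs1)}

== RESULT ==
["in(p4,t3)", "truck_at(t1,hub)", "truck_at(t3,whs1)"]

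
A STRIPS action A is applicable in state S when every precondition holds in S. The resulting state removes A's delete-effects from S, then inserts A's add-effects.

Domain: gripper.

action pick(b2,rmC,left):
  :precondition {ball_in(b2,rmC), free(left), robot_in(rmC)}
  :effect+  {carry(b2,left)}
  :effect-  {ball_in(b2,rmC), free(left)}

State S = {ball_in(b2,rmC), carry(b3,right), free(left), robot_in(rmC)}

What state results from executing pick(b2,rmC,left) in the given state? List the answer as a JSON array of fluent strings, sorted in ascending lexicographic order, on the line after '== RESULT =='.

Compute (S \ del) ∪ add:
  pre ⊆ S: {ball_in(b2,rmC), free(left), robot_in(rmC)} ⊆ S  — applicable
  S \ del = {carry(b3,right), robot_in(rmC)}
  ∪ add   = {carry(b2,left), carry(b3,right), robot_in(rmC)}

== RESULT ==
["carry(b2,left)", "carry(b3,right)", "robot_in(rmC)"]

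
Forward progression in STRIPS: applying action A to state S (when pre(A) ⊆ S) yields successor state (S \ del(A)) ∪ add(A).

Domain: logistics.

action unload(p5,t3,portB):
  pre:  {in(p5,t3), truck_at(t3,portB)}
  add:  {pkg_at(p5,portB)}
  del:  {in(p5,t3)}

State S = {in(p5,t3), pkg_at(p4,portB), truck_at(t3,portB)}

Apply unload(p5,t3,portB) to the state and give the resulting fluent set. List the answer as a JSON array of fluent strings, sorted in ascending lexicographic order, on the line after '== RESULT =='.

Compute (S \ del) ∪ add:
  pre ⊆ S: {in(p5,t3), truck_at(t3,portB)} ⊆ S  — applicable
  S \ del = {pkg_at(p4,portB), truck_at(t3,portB)}
  ∪ add   = {pkg_at(p4,portB), pkg_at(p5,portB), truck_at(t3,portB)}

== RESULT ==
["pkg_at(p4,portB)", "pkg_at(p5,portB)", "truck_at(t3,portB)"]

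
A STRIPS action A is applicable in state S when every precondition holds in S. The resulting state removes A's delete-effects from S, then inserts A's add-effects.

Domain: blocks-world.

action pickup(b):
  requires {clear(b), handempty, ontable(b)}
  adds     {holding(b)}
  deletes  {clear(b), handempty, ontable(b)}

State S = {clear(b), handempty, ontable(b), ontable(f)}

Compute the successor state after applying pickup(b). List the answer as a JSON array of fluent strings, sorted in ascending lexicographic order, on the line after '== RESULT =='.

Compute (S \ del) ∪ add:
  pre ⊆ S: {clear(b), handempty, ontable(b)} ⊆ S  — applicable
  S \ del = {ontable(f)}
  ∪ add   = {holding(b), ontable(f)}

== RESULT ==
["holding(b)", "ontable(f)"]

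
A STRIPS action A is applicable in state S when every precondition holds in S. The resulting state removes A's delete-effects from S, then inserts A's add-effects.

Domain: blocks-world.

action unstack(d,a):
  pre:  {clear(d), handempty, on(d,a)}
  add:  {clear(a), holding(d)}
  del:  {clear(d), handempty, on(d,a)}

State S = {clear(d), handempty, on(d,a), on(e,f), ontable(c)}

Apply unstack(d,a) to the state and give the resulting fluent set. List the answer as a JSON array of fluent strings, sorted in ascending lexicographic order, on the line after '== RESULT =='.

Compute (S \ del) ∪ add:
  pre ⊆ S: {clear(d), handempty, on(d,a)} ⊆ S  — applicable
  S \ del = {on(e,f), ontable(c)}
  ∪ add   = {clear(a), holding(d), on(e,f), ontable(c)}

== RESULT ==
["clear(a)", "holding(d)", "on(e,f)", "ontable(c)"]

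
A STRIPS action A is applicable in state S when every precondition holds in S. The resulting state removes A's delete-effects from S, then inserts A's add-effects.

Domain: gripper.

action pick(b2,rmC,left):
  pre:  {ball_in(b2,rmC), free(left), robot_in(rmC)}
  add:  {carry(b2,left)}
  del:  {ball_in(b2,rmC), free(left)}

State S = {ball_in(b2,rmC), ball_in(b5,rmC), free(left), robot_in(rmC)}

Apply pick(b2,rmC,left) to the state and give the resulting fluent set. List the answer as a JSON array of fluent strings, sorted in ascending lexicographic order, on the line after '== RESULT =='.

Compute (S \ del) ∪ add:
  pre ⊆ S: {ball_in(b2,rmC), free(left), robot_in(rmC)} ⊆ S  — applicable
  S \ del = {ball_in(b5,rmC), robot_in(rmC)}
  ∪ add   = {ball_in(b5,rmC), carry(b2,left), robot_in(rmC)}

== RESULT ==
["ball_in(b5,rmC)", "carry(b2,left)", "robot_in(rmC)"]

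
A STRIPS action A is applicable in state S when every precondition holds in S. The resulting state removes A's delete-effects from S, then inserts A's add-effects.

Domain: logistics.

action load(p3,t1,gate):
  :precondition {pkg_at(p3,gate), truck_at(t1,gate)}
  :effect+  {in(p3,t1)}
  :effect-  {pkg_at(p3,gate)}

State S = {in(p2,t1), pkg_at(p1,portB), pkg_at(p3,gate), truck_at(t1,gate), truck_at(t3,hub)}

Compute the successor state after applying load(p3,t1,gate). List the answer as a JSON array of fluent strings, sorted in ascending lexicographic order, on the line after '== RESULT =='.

Compute (S \ del) ∪ add:
  pre ⊆ S: {pkg_at(p3,gate), truck_at(t1,gate)} ⊆ S  — applicable
  S \ del = {in(p2,t1), pkg_at(p1,portB), truck_at(t1,gate), truck_at(t3,hub)}
  ∪ add   = {in(p2,t1), in(p3,t1), pkg_at(p1,portB), truck_at(t1,gate), truck_at(t3,hub)}

== RESULT ==
["in(p2,t1)", "in(p3,t1)", "pkg_at(p1,portB)", "truck_at(t1,gate)", "truck_at(t3,hub)"]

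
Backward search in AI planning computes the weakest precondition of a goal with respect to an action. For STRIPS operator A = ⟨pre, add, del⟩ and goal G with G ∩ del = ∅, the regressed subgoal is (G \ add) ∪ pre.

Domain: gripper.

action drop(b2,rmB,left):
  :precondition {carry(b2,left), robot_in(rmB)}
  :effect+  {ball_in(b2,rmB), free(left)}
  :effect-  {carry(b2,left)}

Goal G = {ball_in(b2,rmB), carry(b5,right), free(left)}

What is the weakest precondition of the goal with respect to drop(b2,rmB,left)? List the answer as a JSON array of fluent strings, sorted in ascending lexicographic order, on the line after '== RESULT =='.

Regress:
  G ∩ del = {}  (empty — regression defined)
  G \ add = {ball_in(b2,rmB), carry(b5,right), free(left)} \ {ball_in(b2,rmB), free(left)} = {carry(b5,right)}
  ∪ pre   = {carry(b5,right)} ∪ {carry(b2,left), robot_in(rmB)}
          = {carry(b2,left), carry(b5,right), robot_in(rmB)}

== RESULT ==
["carry(b2,left)", "carry(b5,right)", "robot_in(rmB)"]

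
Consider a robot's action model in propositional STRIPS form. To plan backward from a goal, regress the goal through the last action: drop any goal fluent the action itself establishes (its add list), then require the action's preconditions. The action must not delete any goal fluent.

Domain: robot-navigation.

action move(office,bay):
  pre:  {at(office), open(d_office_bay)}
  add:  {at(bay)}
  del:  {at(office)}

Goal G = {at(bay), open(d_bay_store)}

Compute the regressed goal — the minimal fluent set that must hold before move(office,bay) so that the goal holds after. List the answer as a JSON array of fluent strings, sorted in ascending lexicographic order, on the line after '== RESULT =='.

Regress:
  G ∩ del = {}  (empty — regression defined)
  G \ add = {at(bay), open(d_bay_store)} \ {at(bay)} = {open(d_bay_store)}
  ∪ pre   = {open(d_bay_store)} ∪ {at(office), open(d_office_bay)}
          = {at(office), open(d_bay_store), open(d_office_bay)}

== RESULT ==
["at(office)", "open(d_bay_store)", "open(d_office_bay)"]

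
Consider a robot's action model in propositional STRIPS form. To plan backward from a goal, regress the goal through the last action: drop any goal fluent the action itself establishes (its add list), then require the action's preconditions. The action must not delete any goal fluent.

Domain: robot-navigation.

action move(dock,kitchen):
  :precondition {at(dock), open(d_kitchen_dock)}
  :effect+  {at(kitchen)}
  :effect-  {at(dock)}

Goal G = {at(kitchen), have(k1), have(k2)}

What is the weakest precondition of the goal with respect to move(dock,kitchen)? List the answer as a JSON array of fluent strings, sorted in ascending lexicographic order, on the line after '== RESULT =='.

Regress:
  G ∩ del = {}  (empty — regression defined)
  G \ add = {at(kitchen), have(k1), have(k2)} \ {at(kitchen)} = {have(k1), have(k2)}
  ∪ pre   = {have(k1), have(k2)} ∪ {at(dock), open(d_kitchen_dock)}
          = {at(dock), have(k1), have(k2), open(d_kitchen_dock)}

== RESULT ==
["at(dock)", "have(k1)", "have(k2)", "open(d_kitchen_dock)"]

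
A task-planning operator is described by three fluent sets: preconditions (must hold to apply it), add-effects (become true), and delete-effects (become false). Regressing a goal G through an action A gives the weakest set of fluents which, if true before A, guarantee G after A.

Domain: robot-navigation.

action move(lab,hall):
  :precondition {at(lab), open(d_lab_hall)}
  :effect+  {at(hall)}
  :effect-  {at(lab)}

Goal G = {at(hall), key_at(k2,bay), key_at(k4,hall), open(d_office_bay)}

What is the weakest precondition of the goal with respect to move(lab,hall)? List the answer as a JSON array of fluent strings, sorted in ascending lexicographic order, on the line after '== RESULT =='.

Compute (G \ add) ∪ pre:
  G ∩ del = {}  (empty — regression defined)
  G \ add = {at(hall), key_at(k2,bay), key_at(k4,hall), open(d_office_bay)} \ {at(hall)} = {key_at(k2,bay), key_at(k4,hall), open(d_office_bay)}
  ∪ pre   = {key_at(k2,bay), key_at(k4,hall), open(d_office_bay)} ∪ {at(lab), open(d_lab_hall)}
          = {at(lab), key_at(k2,bay), key_at(k4,hall), open(d_lab_hall), open(d_office_bay)}

== RESULT ==
["at(lab)", "key_at(k2,bay)", "key_at(k4,hall)", "open(d_lab_hall)", "open(d_office_bay)"]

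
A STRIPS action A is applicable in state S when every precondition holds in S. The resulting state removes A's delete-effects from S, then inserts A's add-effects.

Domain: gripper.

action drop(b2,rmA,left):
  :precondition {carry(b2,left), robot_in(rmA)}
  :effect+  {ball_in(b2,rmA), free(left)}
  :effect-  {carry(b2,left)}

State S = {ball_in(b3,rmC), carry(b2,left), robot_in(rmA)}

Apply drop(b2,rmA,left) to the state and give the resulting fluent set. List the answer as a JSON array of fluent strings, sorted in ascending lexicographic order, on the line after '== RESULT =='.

Compute (S \ del) ∪ add:
  pre ⊆ S: {carry(b2,left), robot_in(rmA)} ⊆ S  — applicable
  S \ del = {ball_in(b3,rmC), robot_in(rmA)}
  ∪ add   = {ball_in(b2,rmA), ball_in(b3,rmC), free(left), robot_in(rmA)}

== RESULT ==
["ball_in(b2,rmA)", "ball_in(b3,rmC)", "free(left)", "robot_in(rmA)"]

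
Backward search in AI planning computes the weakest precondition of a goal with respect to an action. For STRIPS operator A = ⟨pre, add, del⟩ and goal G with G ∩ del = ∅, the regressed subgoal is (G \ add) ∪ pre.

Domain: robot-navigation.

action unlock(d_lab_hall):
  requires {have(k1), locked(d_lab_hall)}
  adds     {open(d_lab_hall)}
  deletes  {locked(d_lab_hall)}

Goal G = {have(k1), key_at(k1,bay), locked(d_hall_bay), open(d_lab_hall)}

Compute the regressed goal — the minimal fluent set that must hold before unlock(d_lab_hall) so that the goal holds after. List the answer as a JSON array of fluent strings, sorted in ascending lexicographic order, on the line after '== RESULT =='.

Regress:
  G ∩ del = {}  (empty — regression defined)
  G \ add = {have(k1), key_at(k1,bay), locked(d_hall_bay), open(d_lab_hall)} \ {open(d_lab_hall)} = {have(k1), key_at(k1,bay), locked(d_hall_bay)}
  ∪ pre   = {have(k1), key_at(k1,bay), locked(d_hall_bay)} ∪ {have(k1), locked(d_lab_hall)}
          = {have(k1), key_at(k1,bay), locked(d_hall_bay), locked(d_lab_hall)}

== RESULT ==
["have(k1)", "key_at(k1,bay)", "locked(d_hall_bay)", "locked(d_lab_hall)"]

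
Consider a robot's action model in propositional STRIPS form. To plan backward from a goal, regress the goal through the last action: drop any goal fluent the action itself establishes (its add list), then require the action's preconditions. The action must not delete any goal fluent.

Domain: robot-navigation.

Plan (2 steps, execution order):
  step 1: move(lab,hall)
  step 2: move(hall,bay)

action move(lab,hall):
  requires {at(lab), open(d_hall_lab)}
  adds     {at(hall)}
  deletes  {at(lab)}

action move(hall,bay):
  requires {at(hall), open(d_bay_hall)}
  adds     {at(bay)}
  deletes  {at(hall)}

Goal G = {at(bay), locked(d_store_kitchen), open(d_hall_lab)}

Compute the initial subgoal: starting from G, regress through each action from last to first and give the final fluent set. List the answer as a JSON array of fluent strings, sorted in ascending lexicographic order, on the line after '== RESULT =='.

Work backward from the goal:
  through step 2 (move(hall,bay)): drop {at(bay)}, keep {locked(d_store_kitchen), open(d_hall_lab)}, require {at(hall), open(d_bay_hall)}
    → {at(hall), locked(d_store_kitchen), open(d_bay_hall), open(d_hall_lab)}
  through step 1 (move(lab,hall)): drop {at(hall)}, keep {locked(d_store_kitchen), open(d_bay_hall), open(d_hall_lab)}, require {at(lab), open(d_hall_lab)}
    → {at(lab), locked(d_store_kitchen), open(d_bay_hall), open(d_hall_lab)}

== RESULT ==
["at(lab)", "locked(d_store_kitchen)", "open(d_bay_hall)", "open(d_hall_lab)"]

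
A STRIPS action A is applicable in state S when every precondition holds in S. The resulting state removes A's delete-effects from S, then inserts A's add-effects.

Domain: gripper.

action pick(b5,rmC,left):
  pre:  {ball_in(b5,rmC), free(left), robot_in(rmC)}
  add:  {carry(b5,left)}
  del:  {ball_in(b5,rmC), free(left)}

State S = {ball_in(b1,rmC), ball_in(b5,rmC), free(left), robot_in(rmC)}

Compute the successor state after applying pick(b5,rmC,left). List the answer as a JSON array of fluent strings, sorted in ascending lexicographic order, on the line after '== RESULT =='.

Progress:
  pre ⊆ S: {ball_in(b5,rmC), free(left), robot_in(rmC)} ⊆ S  — applicable
  S \ del = {ball_in(b1,rmC), robot_in(rmC)}
  ∪ add   = {ball_in(b1,rmC), carry(b5,left), robot_in(rmC)}

== RESULT ==
["ball_in(b1,rmC)", "carry(b5,left)", "robot_in(rmC)"]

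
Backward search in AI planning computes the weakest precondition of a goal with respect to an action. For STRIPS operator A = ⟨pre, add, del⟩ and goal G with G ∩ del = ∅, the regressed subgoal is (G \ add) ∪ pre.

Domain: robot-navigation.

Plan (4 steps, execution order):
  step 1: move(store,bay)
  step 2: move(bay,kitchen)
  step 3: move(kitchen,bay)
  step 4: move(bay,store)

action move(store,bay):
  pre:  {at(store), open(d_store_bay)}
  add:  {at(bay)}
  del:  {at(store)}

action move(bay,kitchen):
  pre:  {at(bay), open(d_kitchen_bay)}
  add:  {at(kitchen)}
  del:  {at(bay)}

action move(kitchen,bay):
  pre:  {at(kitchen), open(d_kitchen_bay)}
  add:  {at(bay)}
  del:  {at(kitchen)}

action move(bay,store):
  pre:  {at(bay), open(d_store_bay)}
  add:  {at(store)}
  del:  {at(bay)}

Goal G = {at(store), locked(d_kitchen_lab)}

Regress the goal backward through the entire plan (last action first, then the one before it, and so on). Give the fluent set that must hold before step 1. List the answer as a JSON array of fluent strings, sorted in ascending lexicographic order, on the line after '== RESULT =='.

Regress step by step:
  through step 4 (move(bay,store)): drop {at(store)}, keep {locked(d_kitchen_lab)}, require {at(bay), open(d_store_bay)}
    → {at(bay), locked(d_kitchen_lab), open(d_store_bay)}
  through step 3 (move(kitchen,bay)): drop {at(bay)}, keep {locked(d_kitchen_lab), open(d_store_bay)}, require {at(kitchen), open(d_kitchen_bay)}
    → {at(kitchen), locked(d_kitchen_lab), open(d_kitchen_bay), open(d_store_bay)}
  through step 2 (move(bay,kitchen)): drop {at(kitchen)}, keep {locked(d_kitchen_lab), open(d_kitchen_bay), open(d_store_bay)}, require {at(bay), open(d_kitchen_bay)}
    → {at(bay), locked(d_kitchen_lab), open(d_kitchen_bay), open(d_store_bay)}
  through step 1 (move(store,bay)): drop {at(bay)}, keep {locked(d_kitchen_lab), open(d_kitchen_bay), open(d_store_bay)}, require {at(store), open(d_store_bay)}
    → {at(store), locked(d_kitchen_lab), open(d_kitchen_bay), open(d_store_bay)}

== RESULT ==
["at(store)", "locked(d_kitchen_lab)", "open(d_kitchen_bay)", "open(d_store_bay)"]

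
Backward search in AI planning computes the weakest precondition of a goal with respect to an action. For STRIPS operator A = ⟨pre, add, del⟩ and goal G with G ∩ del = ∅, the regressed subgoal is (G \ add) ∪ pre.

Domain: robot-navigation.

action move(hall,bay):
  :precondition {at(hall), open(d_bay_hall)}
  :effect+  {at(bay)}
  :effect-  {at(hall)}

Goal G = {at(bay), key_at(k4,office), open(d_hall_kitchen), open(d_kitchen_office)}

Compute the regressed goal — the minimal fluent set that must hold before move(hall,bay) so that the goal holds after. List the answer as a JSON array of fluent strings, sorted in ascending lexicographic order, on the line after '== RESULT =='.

Compute (G \ add) ∪ pre:
  G ∩ del = {}  (empty — regression defined)
  G \ add = {at(bay), key_at(k4,office), open(d_hall_kitchen), open(d_kitchen_office)} \ {at(bay)} = {key_at(k4,office), open(d_hall_kitchen), open(d_kitchen_office)}
  ∪ pre   = {key_at(k4,office), open(d_hall_kitchen), open(d_kitchen_office)} ∪ {at(hall), open(d_bay_hall)}
          = {at(hall), key_at(k4,office), open(d_bay_hall), open(d_hall_kitchen), open(d_kitchen_office)}

== RESULT ==
["at(hall)", "key_at(k4,office)", "open(d_bay_hall)", "open(d_hall_kitchen)", "open(d_kitchen_office)"]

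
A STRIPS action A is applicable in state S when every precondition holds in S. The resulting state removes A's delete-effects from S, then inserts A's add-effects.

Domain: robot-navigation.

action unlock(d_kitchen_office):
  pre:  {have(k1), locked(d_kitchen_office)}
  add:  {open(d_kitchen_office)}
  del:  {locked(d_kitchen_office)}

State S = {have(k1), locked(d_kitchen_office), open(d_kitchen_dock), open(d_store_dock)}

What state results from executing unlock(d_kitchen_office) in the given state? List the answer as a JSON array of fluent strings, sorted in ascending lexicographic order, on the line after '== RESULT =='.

Compute (S \ del) ∪ add:
  pre ⊆ S: {have(k1), locked(d_kitchen_office)} ⊆ S  — applicable
  S \ del = {have(k1), open(d_kitchen_dock), open(d_store_dock)}
  ∪ add   = {have(k1), open(d_kitchen_dock), open(d_kitchen_office), open(d_store_dock)}

== RESULT ==
["have(k1)", "open(d_kitchen_dock)", "open(d_kitchen_office)", "open(d_store_dock)"]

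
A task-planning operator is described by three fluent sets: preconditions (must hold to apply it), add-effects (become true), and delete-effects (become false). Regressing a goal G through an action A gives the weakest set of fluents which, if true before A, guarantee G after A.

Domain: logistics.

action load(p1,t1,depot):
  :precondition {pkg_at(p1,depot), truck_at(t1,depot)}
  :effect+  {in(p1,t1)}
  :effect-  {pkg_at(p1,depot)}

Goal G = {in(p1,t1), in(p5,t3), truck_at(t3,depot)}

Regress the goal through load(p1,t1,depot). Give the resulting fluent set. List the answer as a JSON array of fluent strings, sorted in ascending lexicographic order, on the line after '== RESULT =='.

Compute (G \ add) ∪ pre:
  G ∩ del = {}  (empty — regression defined)
  G \ add = {in(p1,t1), in(p5,t3), truck_at(t3,depot)} \ {in(p1,t1)} = {in(p5,t3), truck_at(t3,depot)}
  ∪ pre   = {in(p5,t3), truck_at(t3,depot)} ∪ {pkg_at(p1,depot), truck_at(t1,depot)}
          = {in(p5,t3), pkg_at(p1,depot), truck_at(t1,depot), truck_at(t3,depot)}

== RESULT ==
["in(p5,t3)", "pkg_at(p1,depot)", "truck_at(t1,depot)", "truck_at(t3,depot)"]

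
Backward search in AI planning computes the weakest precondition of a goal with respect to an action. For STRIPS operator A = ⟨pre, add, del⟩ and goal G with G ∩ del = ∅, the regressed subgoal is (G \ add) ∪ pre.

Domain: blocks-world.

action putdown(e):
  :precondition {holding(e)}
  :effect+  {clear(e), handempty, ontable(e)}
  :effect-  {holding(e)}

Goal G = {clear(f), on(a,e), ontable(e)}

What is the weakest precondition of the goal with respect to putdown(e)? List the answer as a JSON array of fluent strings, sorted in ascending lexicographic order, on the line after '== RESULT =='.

Compute (G \ add) ∪ pre:
  G ∩ del = {}  (empty — regression defined)
  G \ add = {clear(f), on(a,e), ontable(e)} \ {clear(e), handempty, ontable(e)} = {clear(f), on(a,e)}
  ∪ pre   = {clear(f), on(a,e)} ∪ {holding(e)}
          = {clear(f), holding(e), on(a,e)}

== RESULT ==
["clear(f)", "holding(e)", "on(a,e)"]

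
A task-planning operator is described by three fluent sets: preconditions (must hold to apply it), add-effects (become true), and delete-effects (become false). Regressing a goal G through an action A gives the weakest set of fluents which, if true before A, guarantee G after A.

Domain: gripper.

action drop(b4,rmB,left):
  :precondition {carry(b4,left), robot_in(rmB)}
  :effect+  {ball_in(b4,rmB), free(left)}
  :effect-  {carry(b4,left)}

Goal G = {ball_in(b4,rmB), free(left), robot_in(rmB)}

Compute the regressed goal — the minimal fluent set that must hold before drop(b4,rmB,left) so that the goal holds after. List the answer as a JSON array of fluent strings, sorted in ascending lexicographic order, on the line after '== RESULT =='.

Compute (G \ add) ∪ pre:
  G ∩ del = {}  (empty — regression defined)
  G \ add = {ball_in(b4,rmB), free(left), robot_in(rmB)} \ {ball_in(b4,rmB), free(left)} = {robot_in(rmB)}
  ∪ pre   = {robot_in(rmB)} ∪ {carry(b4,left), robot_in(rmB)}
          = {carry(b4,left), robot_in(rmB)}

== RESULT ==
["carry(b4,left)", "robot_in(rmB)"]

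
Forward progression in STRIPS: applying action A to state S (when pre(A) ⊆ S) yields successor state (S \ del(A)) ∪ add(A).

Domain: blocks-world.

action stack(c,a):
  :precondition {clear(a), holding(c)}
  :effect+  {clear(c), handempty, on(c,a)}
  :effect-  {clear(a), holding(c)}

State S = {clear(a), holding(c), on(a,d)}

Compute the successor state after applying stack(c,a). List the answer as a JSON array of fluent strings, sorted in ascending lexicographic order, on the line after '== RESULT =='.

Progress:
  pre ⊆ S: {clear(a), holding(c)} ⊆ S  — applicable
  S \ del = {on(a,d)}
  ∪ add   = {clear(c), handempty, on(a,d), on(c,a)}

== RESULT ==
["clear(c)", "handempty", "on(a,d)", "on(c,a)"]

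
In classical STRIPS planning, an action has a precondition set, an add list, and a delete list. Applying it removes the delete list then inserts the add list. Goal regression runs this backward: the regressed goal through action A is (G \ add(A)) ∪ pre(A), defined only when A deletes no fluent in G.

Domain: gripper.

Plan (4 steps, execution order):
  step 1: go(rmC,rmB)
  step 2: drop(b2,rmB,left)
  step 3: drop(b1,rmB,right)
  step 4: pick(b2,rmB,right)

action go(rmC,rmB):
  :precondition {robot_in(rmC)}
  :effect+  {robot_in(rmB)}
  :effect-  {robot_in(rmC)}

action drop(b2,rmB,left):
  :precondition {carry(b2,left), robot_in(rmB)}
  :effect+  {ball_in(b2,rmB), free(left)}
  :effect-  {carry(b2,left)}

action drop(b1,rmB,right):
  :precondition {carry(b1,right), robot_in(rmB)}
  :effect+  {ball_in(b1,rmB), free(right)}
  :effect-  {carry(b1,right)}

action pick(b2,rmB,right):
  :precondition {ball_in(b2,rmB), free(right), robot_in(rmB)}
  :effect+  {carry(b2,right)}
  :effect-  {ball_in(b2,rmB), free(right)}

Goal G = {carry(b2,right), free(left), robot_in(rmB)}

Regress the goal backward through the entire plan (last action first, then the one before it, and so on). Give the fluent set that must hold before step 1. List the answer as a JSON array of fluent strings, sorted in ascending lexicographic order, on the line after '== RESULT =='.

Work backward from the goal:
  through step 4 (pick(b2,rmB,right)): drop {carry(b2,right)}, keep {free(left), robot_in(rmB)}, require {ball_in(b2,rmB), free(right), robot_in(rmB)}
    → {ball_in(b2,rmB), free(left), free(right), robot_in(rmB)}
  through step 3 (drop(b1,rmB,right)): drop {free(right)}, keep {ball_in(b2,rmB), free(left), robot_in(rmB)}, require {carry(b1,right), robot_in(rmB)}
    → {ball_in(b2,rmB), carry(b1,right), free(left), robot_in(rmB)}
  through step 2 (drop(b2,rmB,left)): drop {ball_in(b2,rmB), free(left)}, keep {carry(b1,right), robot_in(rmB)}, require {carry(b2,left), robot_in(rmB)}
    → {carry(b1,right), carry(b2,left), robot_in(rmB)}
  through step 1 (go(rmC,rmB)): drop {robot_in(rmB)}, keep {carry(b1,right), carry(b2,left)}, require {robot_in(rmC)}
    → {carry(b1,right), carry(b2,left), robot_in(rmC)}

== RESULT ==
["carry(b1,right)", "carry(b2,left)", "robot_in(rmC)"]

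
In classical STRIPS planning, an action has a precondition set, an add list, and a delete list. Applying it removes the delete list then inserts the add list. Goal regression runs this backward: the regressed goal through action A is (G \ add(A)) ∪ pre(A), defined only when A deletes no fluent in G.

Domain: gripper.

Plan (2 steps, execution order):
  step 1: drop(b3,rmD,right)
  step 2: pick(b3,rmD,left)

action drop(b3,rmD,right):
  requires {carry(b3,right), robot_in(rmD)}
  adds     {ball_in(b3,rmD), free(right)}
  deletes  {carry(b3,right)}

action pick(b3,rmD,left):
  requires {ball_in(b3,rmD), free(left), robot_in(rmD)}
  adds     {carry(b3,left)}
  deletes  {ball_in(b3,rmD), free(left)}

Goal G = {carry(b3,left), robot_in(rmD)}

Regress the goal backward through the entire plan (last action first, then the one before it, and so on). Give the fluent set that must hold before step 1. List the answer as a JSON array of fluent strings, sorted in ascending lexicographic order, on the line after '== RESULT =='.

Work backward from the goal:
  through step 2 (pick(b3,rmD,left)): drop {carry(b3,left)}, keep {robot_in(rmD)}, require {ball_in(b3,rmD), free(left), robot_in(rmD)}
    → {ball_in(b3,rmD), free(left), robot_in(rmD)}
  through step 1 (drop(b3,rmD,right)): drop {ball_in(b3,rmD)}, keep {free(left), robot_in(rmD)}, require {carry(b3,right), robot_in(rmD)}
    → {carry(b3,right), free(left), robot_in(rmD)}

== RESULT ==
["carry(b3,right)", "free(left)", "robot_in(rmD)"]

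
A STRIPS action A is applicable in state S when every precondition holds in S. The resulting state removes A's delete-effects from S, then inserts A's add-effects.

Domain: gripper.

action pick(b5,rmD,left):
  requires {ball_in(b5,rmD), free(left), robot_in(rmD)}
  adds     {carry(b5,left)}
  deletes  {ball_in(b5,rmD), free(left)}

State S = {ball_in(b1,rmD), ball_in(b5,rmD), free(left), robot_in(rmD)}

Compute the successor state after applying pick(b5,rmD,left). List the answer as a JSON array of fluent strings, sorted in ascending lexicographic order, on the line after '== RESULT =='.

Compute (S \ del) ∪ add:
  pre ⊆ S: {ball_in(b5,rmD), free(left), robot_in(rmD)} ⊆ S  — applicable
  S \ del = {ball_in(b1,rmD), robot_in(rmD)}
  ∪ add   = {ball_in(b1,rmD), carry(b5,left), robot_in(rmD)}

== RESULT ==
["ball_in(b1,rmD)", "carry(b5,left)", "robot_in(rmD)"]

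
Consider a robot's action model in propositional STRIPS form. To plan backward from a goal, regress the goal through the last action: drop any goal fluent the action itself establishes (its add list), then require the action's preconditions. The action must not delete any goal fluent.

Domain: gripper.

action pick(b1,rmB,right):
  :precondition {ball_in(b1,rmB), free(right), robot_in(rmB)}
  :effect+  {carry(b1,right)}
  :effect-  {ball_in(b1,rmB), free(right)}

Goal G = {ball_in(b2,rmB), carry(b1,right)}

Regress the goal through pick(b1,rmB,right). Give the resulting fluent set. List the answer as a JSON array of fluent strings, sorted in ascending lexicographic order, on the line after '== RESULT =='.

Regress:
  G ∩ del = {}  (empty — regression defined)
  G \ add = {ball_in(b2,rmB), carry(b1,right)} \ {carry(b1,right)} = {ball_in(b2,rmB)}
  ∪ pre   = {ball_in(b2,rmB)} ∪ {ball_in(b1,rmB), free(right), robot_in(rmB)}
          = {ball_in(b1,rmB), ball_in(b2,rmB), free(right), robot_in(rmB)}

== RESULT ==
["ball_in(b1,rmB)", "ball_in(b2,rmB)", "free(right)", "robot_in(rmB)"]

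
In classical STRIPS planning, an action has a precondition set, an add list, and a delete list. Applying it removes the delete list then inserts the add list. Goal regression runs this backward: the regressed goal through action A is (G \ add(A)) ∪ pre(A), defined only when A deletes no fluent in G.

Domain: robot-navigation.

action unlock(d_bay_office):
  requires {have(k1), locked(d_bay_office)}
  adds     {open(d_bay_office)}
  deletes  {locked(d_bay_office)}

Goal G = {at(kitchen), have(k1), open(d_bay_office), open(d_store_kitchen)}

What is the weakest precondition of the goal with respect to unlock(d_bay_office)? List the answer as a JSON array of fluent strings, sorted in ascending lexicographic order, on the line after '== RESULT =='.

Compute (G \ add) ∪ pre:
  G ∩ del = {}  (empty — regression defined)
  G \ add = {at(kitchen), have(k1), open(d_bay_office), open(d_store_kitchen)} \ {open(d_bay_office)} = {at(kitchen), have(k1), open(d_store_kitchen)}
  ∪ pre   = {at(kitchen), have(k1), open(d_store_kitchen)} ∪ {have(k1), locked(d_bay_office)}
          = {at(kitchen), have(k1), locked(d_bay_office), open(d_store_kitchen)}

== RESULT ==
["at(kitchen)", "have(k1)", "locked(d_bay_office)", "open(d_store_kitchen)"]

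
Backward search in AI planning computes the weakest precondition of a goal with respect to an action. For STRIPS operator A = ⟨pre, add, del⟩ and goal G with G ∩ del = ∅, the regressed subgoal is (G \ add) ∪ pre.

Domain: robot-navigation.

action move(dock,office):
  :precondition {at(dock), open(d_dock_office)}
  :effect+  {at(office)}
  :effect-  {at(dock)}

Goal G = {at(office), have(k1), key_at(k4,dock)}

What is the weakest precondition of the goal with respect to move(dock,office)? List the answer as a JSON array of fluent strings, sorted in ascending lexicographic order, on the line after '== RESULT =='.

Compute (G \ add) ∪ pre:
  G ∩ del = {}  (empty — regression defined)
  G \ add = {at(office), have(k1), key_at(k4,dock)} \ {at(office)} = {have(k1), key_at(k4,dock)}
  ∪ pre   = {have(k1), key_at(k4,dock)} ∪ {at(dock), open(d_dock_office)}
          = {at(dock), have(k1), key_at(k4,dock), open(d_dock_office)}

== RESULT ==
["at(dock)", "have(k1)", "key_at(k4,dock)", "open(d_dock_office)"]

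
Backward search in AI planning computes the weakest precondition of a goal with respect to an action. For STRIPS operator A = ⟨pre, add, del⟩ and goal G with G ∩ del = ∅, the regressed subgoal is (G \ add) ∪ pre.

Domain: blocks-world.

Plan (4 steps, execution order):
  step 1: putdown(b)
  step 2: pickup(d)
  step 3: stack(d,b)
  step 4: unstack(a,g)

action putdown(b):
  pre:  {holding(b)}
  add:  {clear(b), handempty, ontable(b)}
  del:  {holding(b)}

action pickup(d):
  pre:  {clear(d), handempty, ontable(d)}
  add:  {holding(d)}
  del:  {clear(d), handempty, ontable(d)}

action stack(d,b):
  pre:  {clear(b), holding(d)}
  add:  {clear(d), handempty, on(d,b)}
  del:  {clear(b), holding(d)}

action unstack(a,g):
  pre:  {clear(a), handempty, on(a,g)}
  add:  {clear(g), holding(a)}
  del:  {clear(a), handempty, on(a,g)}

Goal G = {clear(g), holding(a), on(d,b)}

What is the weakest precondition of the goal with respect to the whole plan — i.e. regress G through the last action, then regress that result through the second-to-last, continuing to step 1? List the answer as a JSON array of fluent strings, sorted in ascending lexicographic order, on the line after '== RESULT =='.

Regress step by step:
  through step 4 (unstack(a,g)): drop {clear(g), holding(a)}, keep {on(d,b)}, require {clear(a), handempty, on(a,g)}
    → {clear(a), handempty, on(a,g), on(d,b)}
  through step 3 (stack(d,b)): drop {handempty, on(d,b)}, keep {clear(a), on(a,g)}, require {clear(b), holding(d)}
    → {clear(a), clear(b), holding(d), on(a,g)}
  through step 2 (pickup(d)): drop {holding(d)}, keep {clear(a), clear(b), on(a,g)}, require {clear(d), handempty, ontable(d)}
    → {clear(a), clear(b), clear(d), handempty, on(a,g), ontable(d)}
  through step 1 (putdown(b)): drop {clear(b), handempty}, keep {clear(a), clear(d), on(a,g), ontable(d)}, require {holding(b)}
    → {clear(a), clear(d), holding(b), on(a,g), ontable(d)}

== RESULT ==
["clear(a)", "clear(d)", "holding(b)", "on(a,g)", "ontable(d)"]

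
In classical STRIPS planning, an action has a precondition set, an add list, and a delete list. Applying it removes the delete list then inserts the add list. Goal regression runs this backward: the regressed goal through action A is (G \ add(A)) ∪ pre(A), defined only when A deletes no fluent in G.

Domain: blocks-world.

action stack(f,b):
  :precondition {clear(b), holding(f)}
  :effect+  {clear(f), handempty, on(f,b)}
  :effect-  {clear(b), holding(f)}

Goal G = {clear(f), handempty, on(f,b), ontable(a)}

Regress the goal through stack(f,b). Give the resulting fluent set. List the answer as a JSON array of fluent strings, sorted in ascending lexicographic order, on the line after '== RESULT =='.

Regress:
  G ∩ del = {}  (empty — regression defined)
  G \ add = {clear(f), handempty, on(f,b), ontable(a)} \ {clear(f), handempty, on(f,b)} = {ontable(a)}
  ∪ pre   = {ontable(a)} ∪ {clear(b), holding(f)}
          = {clear(b), holding(f), ontable(a)}

== RESULT ==
["clear(b)", "holding(f)", "ontable(a)"]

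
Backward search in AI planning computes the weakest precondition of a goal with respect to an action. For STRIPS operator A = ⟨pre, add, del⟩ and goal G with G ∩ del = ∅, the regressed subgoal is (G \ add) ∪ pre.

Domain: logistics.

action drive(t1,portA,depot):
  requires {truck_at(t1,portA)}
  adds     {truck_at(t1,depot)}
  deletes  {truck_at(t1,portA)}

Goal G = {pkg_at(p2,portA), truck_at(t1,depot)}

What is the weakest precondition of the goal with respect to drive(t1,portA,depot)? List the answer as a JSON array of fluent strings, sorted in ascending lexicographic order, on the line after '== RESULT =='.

Regress:
  G ∩ del = {}  (empty — regression defined)
  G \ add = {pkg_at(p2,portA), truck_at(t1,depot)} \ {truck_at(t1,depot)} = {pkg_at(p2,portA)}
  ∪ pre   = {pkg_at(p2,portA)} ∪ {truck_at(t1,portA)}
          = {pkg_at(p2,portA), truck_at(t1,portA)}

== RESULT ==
["pkg_at(p2,portA)", "truck_at(t1,portA)"]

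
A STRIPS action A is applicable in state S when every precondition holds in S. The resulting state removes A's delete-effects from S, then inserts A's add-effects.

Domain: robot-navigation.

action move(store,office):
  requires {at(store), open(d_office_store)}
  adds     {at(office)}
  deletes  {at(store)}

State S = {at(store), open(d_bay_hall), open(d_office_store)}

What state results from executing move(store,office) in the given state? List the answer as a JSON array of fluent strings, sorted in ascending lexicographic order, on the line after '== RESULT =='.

Compute (S \ del) ∪ add:
  pre ⊆ S: {at(store), open(d_office_store)} ⊆ S  — applicable
  S \ del = {open(d_bay_hall), open(d_office_store)}
  ∪ add   = {at(office), open(d_bay_hall), open(d_office_store)}

== RESULT ==
["at(office)", "open(d_bay_hall)", "open(d_office_store)"]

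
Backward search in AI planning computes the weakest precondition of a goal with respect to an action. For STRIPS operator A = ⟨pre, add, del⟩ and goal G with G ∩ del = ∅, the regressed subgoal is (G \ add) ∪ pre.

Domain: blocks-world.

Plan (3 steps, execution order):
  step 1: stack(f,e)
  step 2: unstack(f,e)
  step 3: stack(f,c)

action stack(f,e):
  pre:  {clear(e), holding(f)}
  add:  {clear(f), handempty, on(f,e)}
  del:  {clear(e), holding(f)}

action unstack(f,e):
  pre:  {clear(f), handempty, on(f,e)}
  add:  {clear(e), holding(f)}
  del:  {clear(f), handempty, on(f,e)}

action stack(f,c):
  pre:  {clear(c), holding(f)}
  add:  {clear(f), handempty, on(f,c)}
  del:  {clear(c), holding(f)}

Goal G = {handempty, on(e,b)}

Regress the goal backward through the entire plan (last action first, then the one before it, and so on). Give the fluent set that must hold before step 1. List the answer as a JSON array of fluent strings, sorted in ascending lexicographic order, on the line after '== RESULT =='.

Regress step by step:
  through step 3 (stack(f,c)): drop {handempty}, keep {on(e,b)}, require {clear(c), holding(f)}
    → {clear(c), holding(f), on(e,b)}
  through step 2 (unstack(f,e)): drop {holding(f)}, keep {clear(c), on(e,b)}, require {clear(f), handempty, on(f,e)}
    → {clear(c), clear(f), handempty, on(e,b), on(f,e)}
  through step 1 (stack(f,e)): drop {clear(f), handempty, on(f,e)}, keep {clear(c), on(e,b)}, require {clear(e), holding(f)}
    → {clear(c), clear(e), holding(f), on(e,b)}

== RESULT ==
["clear(c)", "clear(e)", "holding(f)", "on(e,b)"]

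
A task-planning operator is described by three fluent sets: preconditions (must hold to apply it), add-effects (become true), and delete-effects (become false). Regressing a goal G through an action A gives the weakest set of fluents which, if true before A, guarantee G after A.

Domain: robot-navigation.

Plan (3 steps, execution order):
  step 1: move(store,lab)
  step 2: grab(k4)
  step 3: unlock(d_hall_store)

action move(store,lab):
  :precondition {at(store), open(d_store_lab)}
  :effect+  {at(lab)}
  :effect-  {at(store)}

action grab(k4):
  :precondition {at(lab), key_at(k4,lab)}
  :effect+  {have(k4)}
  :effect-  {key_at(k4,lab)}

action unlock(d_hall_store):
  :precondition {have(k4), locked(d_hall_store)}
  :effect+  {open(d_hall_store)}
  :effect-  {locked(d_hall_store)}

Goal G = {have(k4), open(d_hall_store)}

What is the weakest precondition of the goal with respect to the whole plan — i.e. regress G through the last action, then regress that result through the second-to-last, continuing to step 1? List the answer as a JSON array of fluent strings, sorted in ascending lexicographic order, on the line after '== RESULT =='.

Regress step by step:
  through step 3 (unlock(d_hall_store)): drop {open(d_hall_store)}, keep {have(k4)}, require {have(k4), locked(d_hall_store)}
    → {have(k4), locked(d_hall_store)}
  through step 2 (grab(k4)): drop {have(k4)}, keep {locked(d_hall_store)}, require {at(lab), key_at(k4,lab)}
    → {at(lab), key_at(k4,lab), locked(d_hall_store)}
  through step 1 (move(store,lab)): drop {at(lab)}, keep {key_at(k4,lab), locked(d_hall_store)}, require {at(store), open(d_store_lab)}
    → {at(store), key_at(k4,lab), locked(d_hall_store), open(d_store_lab)}

== RESULT ==
["at(store)", "key_at(k4,lab)", "locked(d_hall_store)", "open(d_store_lab)"]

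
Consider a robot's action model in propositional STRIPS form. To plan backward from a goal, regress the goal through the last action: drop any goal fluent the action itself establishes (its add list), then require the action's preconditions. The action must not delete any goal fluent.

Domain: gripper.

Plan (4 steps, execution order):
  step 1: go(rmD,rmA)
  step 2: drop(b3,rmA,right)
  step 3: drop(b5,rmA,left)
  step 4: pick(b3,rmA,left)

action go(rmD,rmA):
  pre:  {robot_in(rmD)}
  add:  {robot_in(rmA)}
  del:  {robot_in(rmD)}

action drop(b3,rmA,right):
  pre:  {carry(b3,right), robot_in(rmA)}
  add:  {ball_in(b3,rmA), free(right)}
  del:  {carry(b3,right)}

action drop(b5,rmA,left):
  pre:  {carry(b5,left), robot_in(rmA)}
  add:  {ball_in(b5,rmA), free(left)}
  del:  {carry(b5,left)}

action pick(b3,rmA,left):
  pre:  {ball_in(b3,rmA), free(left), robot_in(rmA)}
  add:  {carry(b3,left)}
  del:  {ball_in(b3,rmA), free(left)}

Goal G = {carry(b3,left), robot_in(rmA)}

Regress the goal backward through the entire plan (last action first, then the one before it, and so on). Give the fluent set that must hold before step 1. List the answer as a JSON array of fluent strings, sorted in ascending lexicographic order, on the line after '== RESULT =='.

Regress step by step:
  through step 4 (pick(b3,rmA,left)): drop {carry(b3,left)}, keep {robot_in(rmA)}, require {ball_in(b3,rmA), free(left), robot_in(rmA)}
    → {ball_in(b3,rmA), free(left), robot_in(rmA)}
  through step 3 (drop(b5,rmA,left)): drop {free(left)}, keep {ball_in(b3,rmA), robot_in(rmA)}, require {carry(b5,left), robot_in(rmA)}
    → {ball_in(b3,rmA), carry(b5,left), robot_in(rmA)}
  through step 2 (drop(b3,rmA,right)): drop {ball_in(b3,rmA)}, keep {carry(b5,left), robot_in(rmA)}, require {carry(b3,right), robot_in(rmA)}
    → {carry(b3,right), carry(b5,left), robot_in(rmA)}
  through step 1 (go(rmD,rmA)): drop {robot_in(rmA)}, keep {carry(b3,right), carry(b5,left)}, require {robot_in(rmD)}
    → {carry(b3,right), carry(b5,left), robot_in(rmD)}

== RESULT ==
["carry(b3,right)", "carry(b5,left)", "robot_in(rmD)"]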